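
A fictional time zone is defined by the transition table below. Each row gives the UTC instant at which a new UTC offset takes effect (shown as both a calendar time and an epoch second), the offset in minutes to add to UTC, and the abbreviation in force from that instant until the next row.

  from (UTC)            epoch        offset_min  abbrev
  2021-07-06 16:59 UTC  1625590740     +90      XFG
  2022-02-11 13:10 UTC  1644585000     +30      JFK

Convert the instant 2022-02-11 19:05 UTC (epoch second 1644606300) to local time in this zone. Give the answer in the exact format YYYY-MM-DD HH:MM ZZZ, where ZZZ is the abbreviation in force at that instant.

2022-02-11 19:35 JFK

Query: 2022-02-11 19:05 UTC
Rule 2/2 (JFK, +00:30): 2022-02-11 13:10 UTC ≤ query < +∞
19·60 + 5 + 30 = 1175 min
1175 = 0·1440 + 1175; 1175 = 19·60 + 35 → 19:35, same day
→ 2022-02-11 19:35 JFK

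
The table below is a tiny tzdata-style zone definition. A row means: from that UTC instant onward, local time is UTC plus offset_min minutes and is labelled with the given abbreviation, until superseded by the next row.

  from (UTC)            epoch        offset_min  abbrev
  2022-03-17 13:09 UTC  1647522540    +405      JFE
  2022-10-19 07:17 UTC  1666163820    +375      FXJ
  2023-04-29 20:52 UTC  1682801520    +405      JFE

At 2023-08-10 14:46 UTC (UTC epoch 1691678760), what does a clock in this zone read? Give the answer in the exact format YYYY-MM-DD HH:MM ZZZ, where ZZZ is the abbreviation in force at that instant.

2023-08-10 21:31 JFE

Query: 2023-08-10 14:46 UTC
Rule 3/3 (JFE, +06:45): 2023-04-29 20:52 UTC ≤ query < +∞
14·60 + 46 + 405 = 1291 min
1291 = 0·1440 + 1291; 1291 = 21·60 + 31 → 21:31, same day
→ 2023-08-10 21:31 JFE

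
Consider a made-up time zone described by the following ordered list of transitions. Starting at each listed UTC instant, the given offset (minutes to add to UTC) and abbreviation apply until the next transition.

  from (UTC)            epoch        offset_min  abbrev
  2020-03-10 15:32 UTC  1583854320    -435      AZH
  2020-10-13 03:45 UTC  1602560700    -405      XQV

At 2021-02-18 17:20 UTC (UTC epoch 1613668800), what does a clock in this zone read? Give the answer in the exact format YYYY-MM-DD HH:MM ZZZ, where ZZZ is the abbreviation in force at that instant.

Query: 2021-02-18 17:20 UTC
Rule 2/2 (XQV, -06:45): 2020-10-13 03:45 UTC ≤ query < +∞
17·60 + 20 - 405 = 635 min
635 = 0·1440 + 635; 635 = 10·60 + 35 → 10:35, same day
→ 2021-02-18 10:35 XQV

2021-02-18 10:35 XQV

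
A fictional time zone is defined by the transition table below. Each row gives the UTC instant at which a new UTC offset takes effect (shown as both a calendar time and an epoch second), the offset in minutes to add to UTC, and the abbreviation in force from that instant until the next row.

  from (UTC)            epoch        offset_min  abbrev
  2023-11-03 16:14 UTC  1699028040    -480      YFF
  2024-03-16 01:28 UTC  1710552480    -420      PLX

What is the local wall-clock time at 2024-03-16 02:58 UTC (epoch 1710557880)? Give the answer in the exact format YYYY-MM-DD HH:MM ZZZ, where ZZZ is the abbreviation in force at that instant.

2024-03-15 19:58 PLX

Query: 2024-03-16 02:58 UTC
Rule 2/2 (PLX, -07:00): 2024-03-16 01:28 UTC ≤ query < +∞
2·60 + 58 - 420 = -242 min
-242 = -1·1440 + 1198; 1198 = 19·60 + 58 → 19:58, 2024-03-16 - 1 day = 2024-03-15
→ 2024-03-15 19:58 PLX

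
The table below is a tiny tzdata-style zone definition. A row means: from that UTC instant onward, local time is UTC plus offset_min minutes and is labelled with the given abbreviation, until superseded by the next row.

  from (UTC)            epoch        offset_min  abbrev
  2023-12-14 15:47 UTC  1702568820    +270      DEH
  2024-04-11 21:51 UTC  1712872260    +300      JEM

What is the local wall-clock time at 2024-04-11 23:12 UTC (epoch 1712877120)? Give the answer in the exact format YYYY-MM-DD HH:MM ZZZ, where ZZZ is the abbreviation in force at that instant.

Query: 2024-04-11 23:12 UTC
Rule 2/2 (JEM, +05:00): 2024-04-11 21:51 UTC ≤ query < +∞
23·60 + 12 + 300 = 1692 min
1692 = 1·1440 + 252; 252 = 4·60 + 12 → 04:12, 2024-04-11 + 1 day = 2024-04-12
→ 2024-04-12 04:12 JEM

2024-04-12 04:12 JEM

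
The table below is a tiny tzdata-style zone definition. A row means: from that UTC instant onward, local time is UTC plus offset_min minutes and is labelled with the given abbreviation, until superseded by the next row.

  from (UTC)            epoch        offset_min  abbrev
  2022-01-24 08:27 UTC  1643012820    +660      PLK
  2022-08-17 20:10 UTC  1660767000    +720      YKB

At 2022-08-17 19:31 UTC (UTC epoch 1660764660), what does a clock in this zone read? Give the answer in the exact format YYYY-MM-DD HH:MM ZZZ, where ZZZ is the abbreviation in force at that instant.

Query: 2022-08-17 19:31 UTC
Rule 1/2 (PLK, +11:00): 2022-01-24 08:27 UTC ≤ query < 2022-08-17 20:10 UTC
19·60 + 31 + 660 = 1831 min
1831 = 1·1440 + 391; 391 = 6·60 + 31 → 06:31, 2022-08-17 + 1 day = 2022-08-18
→ 2022-08-18 06:31 PLK

2022-08-18 06:31 PLK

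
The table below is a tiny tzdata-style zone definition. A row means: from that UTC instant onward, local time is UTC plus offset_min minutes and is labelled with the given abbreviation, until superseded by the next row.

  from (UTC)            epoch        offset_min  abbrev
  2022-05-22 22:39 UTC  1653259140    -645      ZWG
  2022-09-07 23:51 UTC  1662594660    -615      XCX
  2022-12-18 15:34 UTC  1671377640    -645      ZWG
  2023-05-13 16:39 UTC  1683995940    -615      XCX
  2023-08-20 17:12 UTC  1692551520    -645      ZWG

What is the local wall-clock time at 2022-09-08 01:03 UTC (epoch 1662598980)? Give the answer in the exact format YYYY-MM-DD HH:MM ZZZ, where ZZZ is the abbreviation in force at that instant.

2022-09-07 14:48 XCX

Query: 2022-09-08 01:03 UTC
Rule 2/5 (XCX, -10:15): 2022-09-07 23:51 UTC ≤ query < 2022-12-18 15:34 UTC
1·60 + 3 - 615 = -552 min
-552 = -1·1440 + 888; 888 = 14·60 + 48 → 14:48, 2022-09-08 - 1 day = 2022-09-07
→ 2022-09-07 14:48 XCX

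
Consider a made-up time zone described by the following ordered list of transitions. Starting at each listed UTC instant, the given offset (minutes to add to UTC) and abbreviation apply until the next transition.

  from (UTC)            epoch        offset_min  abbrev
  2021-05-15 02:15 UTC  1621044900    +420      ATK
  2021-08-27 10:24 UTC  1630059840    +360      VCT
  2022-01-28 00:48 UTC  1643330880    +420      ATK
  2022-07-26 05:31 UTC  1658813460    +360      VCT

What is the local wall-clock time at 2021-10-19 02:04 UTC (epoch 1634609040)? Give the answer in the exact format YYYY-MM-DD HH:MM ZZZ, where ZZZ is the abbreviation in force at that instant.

2021-10-19 08:04 VCT

Query: 2021-10-19 02:04 UTC
Rule 2/4 (VCT, +06:00): 2021-08-27 10:24 UTC ≤ query < 2022-01-28 00:48 UTC
2·60 + 4 + 360 = 484 min
484 = 0·1440 + 484; 484 = 8·60 + 4 → 08:04, same day
→ 2021-10-19 08:04 VCT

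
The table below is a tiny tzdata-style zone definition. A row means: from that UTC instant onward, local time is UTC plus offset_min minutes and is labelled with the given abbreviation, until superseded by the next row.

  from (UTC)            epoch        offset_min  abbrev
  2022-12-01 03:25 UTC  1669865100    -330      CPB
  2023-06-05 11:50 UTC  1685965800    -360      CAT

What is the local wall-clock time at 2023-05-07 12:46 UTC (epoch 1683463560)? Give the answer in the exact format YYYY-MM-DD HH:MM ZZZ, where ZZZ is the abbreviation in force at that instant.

2023-05-07 07:16 CPB

Query: 2023-05-07 12:46 UTC
Rule 1/2 (CPB, -05:30): 2022-12-01 03:25 UTC ≤ query < 2023-06-05 11:50 UTC
12·60 + 46 - 330 = 436 min
436 = 0·1440 + 436; 436 = 7·60 + 16 → 07:16, same day
→ 2023-05-07 07:16 CPB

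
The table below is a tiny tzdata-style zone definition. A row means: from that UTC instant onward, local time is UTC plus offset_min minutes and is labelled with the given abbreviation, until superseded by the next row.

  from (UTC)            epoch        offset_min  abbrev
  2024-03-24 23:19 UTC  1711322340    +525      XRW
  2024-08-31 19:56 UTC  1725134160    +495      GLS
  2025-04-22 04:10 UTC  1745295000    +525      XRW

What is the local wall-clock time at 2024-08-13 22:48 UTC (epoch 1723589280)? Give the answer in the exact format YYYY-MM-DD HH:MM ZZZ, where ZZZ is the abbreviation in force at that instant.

Query: 2024-08-13 22:48 UTC
Rule 1/3 (XRW, +08:45): 2024-03-24 23:19 UTC ≤ query < 2024-08-31 19:56 UTC
22·60 + 48 + 525 = 1893 min
1893 = 1·1440 + 453; 453 = 7·60 + 33 → 07:33, 2024-08-13 + 1 day = 2024-08-14
→ 2024-08-14 07:33 XRW

2024-08-14 07:33 XRW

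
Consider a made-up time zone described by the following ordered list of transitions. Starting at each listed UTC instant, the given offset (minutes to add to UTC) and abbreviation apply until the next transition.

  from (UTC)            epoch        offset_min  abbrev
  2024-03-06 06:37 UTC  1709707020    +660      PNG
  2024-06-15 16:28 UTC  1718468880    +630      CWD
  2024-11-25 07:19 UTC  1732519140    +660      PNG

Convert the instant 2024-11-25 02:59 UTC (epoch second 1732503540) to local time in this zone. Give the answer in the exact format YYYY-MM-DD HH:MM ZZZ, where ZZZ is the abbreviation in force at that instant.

Query: 2024-11-25 02:59 UTC
Rule 2/3 (CWD, +10:30): 2024-06-15 16:28 UTC ≤ query < 2024-11-25 07:19 UTC
2·60 + 59 + 630 = 809 min
809 = 0·1440 + 809; 809 = 13·60 + 29 → 13:29, same day
→ 2024-11-25 13:29 CWD

2024-11-25 13:29 CWD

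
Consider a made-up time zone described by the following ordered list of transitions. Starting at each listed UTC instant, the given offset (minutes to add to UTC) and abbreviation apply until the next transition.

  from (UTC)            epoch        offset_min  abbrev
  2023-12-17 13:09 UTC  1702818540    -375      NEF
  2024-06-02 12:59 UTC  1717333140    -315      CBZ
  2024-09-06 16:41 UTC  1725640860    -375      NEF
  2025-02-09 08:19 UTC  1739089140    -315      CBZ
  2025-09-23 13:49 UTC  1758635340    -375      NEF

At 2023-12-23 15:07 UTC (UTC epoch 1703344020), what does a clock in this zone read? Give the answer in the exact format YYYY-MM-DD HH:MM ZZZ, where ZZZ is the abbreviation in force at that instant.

Query: 2023-12-23 15:07 UTC
Rule 1/5 (NEF, -06:15): 2023-12-17 13:09 UTC ≤ query < 2024-06-02 12:59 UTC
15·60 + 7 - 375 = 532 min
532 = 0·1440 + 532; 532 = 8·60 + 52 → 08:52, same day
→ 2023-12-23 08:52 NEF

2023-12-23 08:52 NEF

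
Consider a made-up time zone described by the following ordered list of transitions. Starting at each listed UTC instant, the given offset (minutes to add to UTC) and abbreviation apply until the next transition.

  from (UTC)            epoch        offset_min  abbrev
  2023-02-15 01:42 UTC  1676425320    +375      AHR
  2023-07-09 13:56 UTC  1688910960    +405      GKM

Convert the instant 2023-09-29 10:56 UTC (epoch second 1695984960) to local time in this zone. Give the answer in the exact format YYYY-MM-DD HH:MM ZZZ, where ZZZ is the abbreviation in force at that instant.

Query: 2023-09-29 10:56 UTC
Rule 2/2 (GKM, +06:45): 2023-07-09 13:56 UTC ≤ query < +∞
10·60 + 56 + 405 = 1061 min
1061 = 0·1440 + 1061; 1061 = 17·60 + 41 → 17:41, same day
→ 2023-09-29 17:41 GKM

2023-09-29 17:41 GKM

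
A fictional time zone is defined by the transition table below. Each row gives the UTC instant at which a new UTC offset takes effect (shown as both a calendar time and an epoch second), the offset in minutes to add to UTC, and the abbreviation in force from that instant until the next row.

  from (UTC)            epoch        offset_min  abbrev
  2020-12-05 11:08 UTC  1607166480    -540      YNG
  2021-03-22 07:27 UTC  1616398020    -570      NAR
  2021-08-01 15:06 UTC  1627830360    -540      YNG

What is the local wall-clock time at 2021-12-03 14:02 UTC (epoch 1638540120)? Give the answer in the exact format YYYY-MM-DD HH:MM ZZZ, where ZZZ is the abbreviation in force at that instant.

Query: 2021-12-03 14:02 UTC
Rule 3/3 (YNG, -09:00): 2021-08-01 15:06 UTC ≤ query < +∞
14·60 + 2 - 540 = 302 min
302 = 0·1440 + 302; 302 = 5·60 + 2 → 05:02, same day
→ 2021-12-03 05:02 YNG

2021-12-03 05:02 YNG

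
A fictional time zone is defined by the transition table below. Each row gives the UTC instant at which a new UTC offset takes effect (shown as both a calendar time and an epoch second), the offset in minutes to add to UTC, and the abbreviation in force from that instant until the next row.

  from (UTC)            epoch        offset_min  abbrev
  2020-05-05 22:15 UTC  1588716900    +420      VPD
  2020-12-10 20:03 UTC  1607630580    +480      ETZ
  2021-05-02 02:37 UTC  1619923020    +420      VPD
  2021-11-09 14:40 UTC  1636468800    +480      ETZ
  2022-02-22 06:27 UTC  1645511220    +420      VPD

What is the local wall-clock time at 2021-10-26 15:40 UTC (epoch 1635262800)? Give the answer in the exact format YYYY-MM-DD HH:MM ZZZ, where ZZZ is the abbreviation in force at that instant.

Query: 2021-10-26 15:40 UTC
Rule 3/5 (VPD, +07:00): 2021-05-02 02:37 UTC ≤ query < 2021-11-09 14:40 UTC
15·60 + 40 + 420 = 1360 min
1360 = 0·1440 + 1360; 1360 = 22·60 + 40 → 22:40, same day
→ 2021-10-26 22:40 VPD

2021-10-26 22:40 VPD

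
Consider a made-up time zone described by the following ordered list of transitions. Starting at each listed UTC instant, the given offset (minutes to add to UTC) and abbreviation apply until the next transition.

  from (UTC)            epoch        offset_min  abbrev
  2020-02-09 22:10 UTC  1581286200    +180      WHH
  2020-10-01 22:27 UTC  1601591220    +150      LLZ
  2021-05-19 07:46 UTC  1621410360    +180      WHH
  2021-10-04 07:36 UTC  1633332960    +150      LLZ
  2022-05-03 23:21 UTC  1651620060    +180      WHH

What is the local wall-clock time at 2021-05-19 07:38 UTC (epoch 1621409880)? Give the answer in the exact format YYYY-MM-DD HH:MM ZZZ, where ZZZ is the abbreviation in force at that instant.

2021-05-19 10:08 LLZ

Query: 2021-05-19 07:38 UTC
Rule 2/5 (LLZ, +02:30): 2020-10-01 22:27 UTC ≤ query < 2021-05-19 07:46 UTC
7·60 + 38 + 150 = 608 min
608 = 0·1440 + 608; 608 = 10·60 + 8 → 10:08, same day
→ 2021-05-19 10:08 LLZ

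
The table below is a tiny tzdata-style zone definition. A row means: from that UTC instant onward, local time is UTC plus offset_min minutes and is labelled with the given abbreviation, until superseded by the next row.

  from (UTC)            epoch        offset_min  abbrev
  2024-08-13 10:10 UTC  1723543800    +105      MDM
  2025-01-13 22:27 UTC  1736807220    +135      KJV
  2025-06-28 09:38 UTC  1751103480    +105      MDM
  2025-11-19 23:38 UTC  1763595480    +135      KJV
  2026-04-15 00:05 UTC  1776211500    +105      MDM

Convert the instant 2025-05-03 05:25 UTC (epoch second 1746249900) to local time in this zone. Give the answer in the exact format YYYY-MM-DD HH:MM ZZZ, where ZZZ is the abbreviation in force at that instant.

Query: 2025-05-03 05:25 UTC
Rule 2/5 (KJV, +02:15): 2025-01-13 22:27 UTC ≤ query < 2025-06-28 09:38 UTC
5·60 + 25 + 135 = 460 min
460 = 0·1440 + 460; 460 = 7·60 + 40 → 07:40, same day
→ 2025-05-03 07:40 KJV

2025-05-03 07:40 KJV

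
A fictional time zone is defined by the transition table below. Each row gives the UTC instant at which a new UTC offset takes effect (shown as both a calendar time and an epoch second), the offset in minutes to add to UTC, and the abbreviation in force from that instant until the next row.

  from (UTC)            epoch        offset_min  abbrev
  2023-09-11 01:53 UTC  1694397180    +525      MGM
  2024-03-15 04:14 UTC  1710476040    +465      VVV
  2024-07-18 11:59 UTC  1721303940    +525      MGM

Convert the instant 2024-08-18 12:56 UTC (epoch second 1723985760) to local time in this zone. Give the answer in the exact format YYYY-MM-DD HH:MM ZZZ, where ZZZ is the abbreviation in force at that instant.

2024-08-18 21:41 MGM

Query: 2024-08-18 12:56 UTC
Rule 3/3 (MGM, +08:45): 2024-07-18 11:59 UTC ≤ query < +∞
12·60 + 56 + 525 = 1301 min
1301 = 0·1440 + 1301; 1301 = 21·60 + 41 → 21:41, same day
→ 2024-08-18 21:41 MGM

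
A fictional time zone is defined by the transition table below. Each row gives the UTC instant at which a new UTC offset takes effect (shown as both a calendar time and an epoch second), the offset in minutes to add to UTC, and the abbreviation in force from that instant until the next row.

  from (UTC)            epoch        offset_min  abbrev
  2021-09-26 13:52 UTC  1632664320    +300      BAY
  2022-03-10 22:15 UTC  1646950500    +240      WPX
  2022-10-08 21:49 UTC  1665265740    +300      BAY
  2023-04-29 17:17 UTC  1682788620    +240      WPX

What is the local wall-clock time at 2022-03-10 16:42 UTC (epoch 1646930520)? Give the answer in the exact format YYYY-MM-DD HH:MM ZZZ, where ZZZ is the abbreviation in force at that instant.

2022-03-10 21:42 BAY

Query: 2022-03-10 16:42 UTC
Rule 1/4 (BAY, +05:00): 2021-09-26 13:52 UTC ≤ query < 2022-03-10 22:15 UTC
16·60 + 42 + 300 = 1302 min
1302 = 0·1440 + 1302; 1302 = 21·60 + 42 → 21:42, same day
→ 2022-03-10 21:42 BAY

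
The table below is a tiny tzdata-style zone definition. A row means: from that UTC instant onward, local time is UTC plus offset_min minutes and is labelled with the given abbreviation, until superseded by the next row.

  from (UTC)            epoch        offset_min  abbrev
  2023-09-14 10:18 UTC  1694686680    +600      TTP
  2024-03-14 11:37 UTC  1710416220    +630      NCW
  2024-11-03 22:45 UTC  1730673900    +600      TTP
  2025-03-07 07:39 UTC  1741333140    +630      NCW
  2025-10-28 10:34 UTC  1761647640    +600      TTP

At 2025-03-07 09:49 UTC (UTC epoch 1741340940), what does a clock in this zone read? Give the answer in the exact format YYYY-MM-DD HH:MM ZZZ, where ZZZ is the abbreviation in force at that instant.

2025-03-07 20:19 NCW

Query: 2025-03-07 09:49 UTC
Rule 4/5 (NCW, +10:30): 2025-03-07 07:39 UTC ≤ query < 2025-10-28 10:34 UTC
9·60 + 49 + 630 = 1219 min
1219 = 0·1440 + 1219; 1219 = 20·60 + 19 → 20:19, same day
→ 2025-03-07 20:19 NCW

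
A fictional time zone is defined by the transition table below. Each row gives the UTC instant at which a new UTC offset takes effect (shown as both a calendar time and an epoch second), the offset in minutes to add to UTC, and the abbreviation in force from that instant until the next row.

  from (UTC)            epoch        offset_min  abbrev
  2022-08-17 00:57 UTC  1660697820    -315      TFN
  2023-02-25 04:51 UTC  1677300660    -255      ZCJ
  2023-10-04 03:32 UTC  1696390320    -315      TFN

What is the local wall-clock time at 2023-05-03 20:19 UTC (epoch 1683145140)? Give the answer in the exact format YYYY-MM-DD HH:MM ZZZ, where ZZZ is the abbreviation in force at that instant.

2023-05-03 16:04 ZCJ

Query: 2023-05-03 20:19 UTC
Rule 2/3 (ZCJ, -04:15): 2023-02-25 04:51 UTC ≤ query < 2023-10-04 03:32 UTC
20·60 + 19 - 255 = 964 min
964 = 0·1440 + 964; 964 = 16·60 + 4 → 16:04, same day
→ 2023-05-03 16:04 ZCJ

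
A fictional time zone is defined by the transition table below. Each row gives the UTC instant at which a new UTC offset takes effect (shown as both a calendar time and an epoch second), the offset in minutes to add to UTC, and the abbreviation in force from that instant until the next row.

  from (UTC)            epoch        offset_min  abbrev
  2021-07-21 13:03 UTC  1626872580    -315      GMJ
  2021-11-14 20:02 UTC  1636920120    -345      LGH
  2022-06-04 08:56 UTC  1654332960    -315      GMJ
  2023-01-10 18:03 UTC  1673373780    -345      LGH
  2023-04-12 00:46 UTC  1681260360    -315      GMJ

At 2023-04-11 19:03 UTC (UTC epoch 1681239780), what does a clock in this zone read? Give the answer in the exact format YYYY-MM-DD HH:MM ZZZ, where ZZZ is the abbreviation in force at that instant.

2023-04-11 13:18 LGH

Query: 2023-04-11 19:03 UTC
Rule 4/5 (LGH, -05:45): 2023-01-10 18:03 UTC ≤ query < 2023-04-12 00:46 UTC
19·60 + 3 - 345 = 798 min
798 = 0·1440 + 798; 798 = 13·60 + 18 → 13:18, same day
→ 2023-04-11 13:18 LGH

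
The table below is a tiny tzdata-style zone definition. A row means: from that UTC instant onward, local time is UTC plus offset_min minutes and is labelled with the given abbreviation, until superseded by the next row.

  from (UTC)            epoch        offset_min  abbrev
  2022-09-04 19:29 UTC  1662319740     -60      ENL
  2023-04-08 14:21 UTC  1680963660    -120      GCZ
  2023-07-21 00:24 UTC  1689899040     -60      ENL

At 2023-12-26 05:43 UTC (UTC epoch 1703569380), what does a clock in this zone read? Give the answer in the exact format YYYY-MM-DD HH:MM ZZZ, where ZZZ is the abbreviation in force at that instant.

Query: 2023-12-26 05:43 UTC
Rule 3/3 (ENL, -01:00): 2023-07-21 00:24 UTC ≤ query < +∞
5·60 + 43 - 60 = 283 min
283 = 0·1440 + 283; 283 = 4·60 + 43 → 04:43, same day
→ 2023-12-26 04:43 ENL

2023-12-26 04:43 ENL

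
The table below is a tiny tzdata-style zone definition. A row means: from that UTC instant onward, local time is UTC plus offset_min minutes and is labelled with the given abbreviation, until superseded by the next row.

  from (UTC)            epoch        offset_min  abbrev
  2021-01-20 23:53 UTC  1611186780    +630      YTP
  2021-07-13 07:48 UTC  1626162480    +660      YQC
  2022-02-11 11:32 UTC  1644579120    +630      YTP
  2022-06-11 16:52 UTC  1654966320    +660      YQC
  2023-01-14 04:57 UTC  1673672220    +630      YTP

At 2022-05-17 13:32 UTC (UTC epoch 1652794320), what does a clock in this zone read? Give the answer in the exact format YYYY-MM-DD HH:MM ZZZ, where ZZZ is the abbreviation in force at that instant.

2022-05-18 00:02 YTP

Query: 2022-05-17 13:32 UTC
Rule 3/5 (YTP, +10:30): 2022-02-11 11:32 UTC ≤ query < 2022-06-11 16:52 UTC
13·60 + 32 + 630 = 1442 min
1442 = 1·1440 + 2; 2 = 0·60 + 2 → 00:02, 2022-05-17 + 1 day = 2022-05-18
→ 2022-05-18 00:02 YTP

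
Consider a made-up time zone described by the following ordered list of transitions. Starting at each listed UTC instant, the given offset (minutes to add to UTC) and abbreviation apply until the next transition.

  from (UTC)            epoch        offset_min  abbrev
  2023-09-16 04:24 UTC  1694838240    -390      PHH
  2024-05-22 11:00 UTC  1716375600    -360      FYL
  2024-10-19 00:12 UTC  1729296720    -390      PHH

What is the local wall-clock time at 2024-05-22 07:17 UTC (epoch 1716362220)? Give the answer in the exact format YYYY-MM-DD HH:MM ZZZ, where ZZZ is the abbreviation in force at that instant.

2024-05-22 00:47 PHH

Query: 2024-05-22 07:17 UTC
Rule 1/3 (PHH, -06:30): 2023-09-16 04:24 UTC ≤ query < 2024-05-22 11:00 UTC
7·60 + 17 - 390 = 47 min
47 = 0·1440 + 47; 47 = 0·60 + 47 → 00:47, same day
→ 2024-05-22 00:47 PHH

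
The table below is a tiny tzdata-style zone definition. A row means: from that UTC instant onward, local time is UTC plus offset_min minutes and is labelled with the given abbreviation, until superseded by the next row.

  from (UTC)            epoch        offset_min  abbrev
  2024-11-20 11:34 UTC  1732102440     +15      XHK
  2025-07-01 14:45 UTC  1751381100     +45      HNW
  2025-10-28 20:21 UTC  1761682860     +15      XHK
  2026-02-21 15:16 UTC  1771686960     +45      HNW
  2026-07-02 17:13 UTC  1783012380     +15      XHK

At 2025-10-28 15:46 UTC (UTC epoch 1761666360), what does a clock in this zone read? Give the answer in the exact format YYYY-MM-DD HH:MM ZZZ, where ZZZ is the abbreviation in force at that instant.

Query: 2025-10-28 15:46 UTC
Rule 2/5 (HNW, +00:45): 2025-07-01 14:45 UTC ≤ query < 2025-10-28 20:21 UTC
15·60 + 46 + 45 = 991 min
991 = 0·1440 + 991; 991 = 16·60 + 31 → 16:31, same day
→ 2025-10-28 16:31 HNW

2025-10-28 16:31 HNW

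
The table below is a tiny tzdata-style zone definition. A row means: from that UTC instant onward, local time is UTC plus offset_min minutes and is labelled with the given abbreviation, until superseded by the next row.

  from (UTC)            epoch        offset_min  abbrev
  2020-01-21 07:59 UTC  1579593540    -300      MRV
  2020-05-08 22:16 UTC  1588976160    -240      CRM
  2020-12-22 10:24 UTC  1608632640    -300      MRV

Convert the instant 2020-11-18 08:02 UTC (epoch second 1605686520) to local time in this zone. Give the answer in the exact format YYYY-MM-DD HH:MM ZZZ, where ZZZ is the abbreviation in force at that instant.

2020-11-18 04:02 CRM

Query: 2020-11-18 08:02 UTC
Rule 2/3 (CRM, -04:00): 2020-05-08 22:16 UTC ≤ query < 2020-12-22 10:24 UTC
8·60 + 2 - 240 = 242 min
242 = 0·1440 + 242; 242 = 4·60 + 2 → 04:02, same day
→ 2020-11-18 04:02 CRM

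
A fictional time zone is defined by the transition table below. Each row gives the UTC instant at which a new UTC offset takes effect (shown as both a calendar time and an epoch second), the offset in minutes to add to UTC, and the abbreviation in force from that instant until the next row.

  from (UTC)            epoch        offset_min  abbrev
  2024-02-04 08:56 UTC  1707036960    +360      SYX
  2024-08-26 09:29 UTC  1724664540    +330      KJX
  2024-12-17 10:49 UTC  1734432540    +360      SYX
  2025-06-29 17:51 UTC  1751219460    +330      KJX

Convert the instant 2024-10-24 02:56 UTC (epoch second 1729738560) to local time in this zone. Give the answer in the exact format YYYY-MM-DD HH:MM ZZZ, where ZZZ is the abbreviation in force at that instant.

2024-10-24 08:26 KJX

Query: 2024-10-24 02:56 UTC
Rule 2/4 (KJX, +05:30): 2024-08-26 09:29 UTC ≤ query < 2024-12-17 10:49 UTC
2·60 + 56 + 330 = 506 min
506 = 0·1440 + 506; 506 = 8·60 + 26 → 08:26, same day
→ 2024-10-24 08:26 KJX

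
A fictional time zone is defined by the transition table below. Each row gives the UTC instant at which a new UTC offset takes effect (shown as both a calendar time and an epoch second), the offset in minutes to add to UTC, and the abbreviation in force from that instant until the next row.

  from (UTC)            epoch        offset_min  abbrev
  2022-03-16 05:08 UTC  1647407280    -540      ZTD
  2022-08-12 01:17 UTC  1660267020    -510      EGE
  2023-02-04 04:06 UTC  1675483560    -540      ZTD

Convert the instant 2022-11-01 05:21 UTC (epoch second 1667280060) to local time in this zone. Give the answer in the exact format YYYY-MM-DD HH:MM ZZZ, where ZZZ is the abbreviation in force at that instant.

Query: 2022-11-01 05:21 UTC
Rule 2/3 (EGE, -08:30): 2022-08-12 01:17 UTC ≤ query < 2023-02-04 04:06 UTC
5·60 + 21 - 510 = -189 min
-189 = -1·1440 + 1251; 1251 = 20·60 + 51 → 20:51, 2022-11-01 - 1 day = 2022-10-31
→ 2022-10-31 20:51 EGE

2022-10-31 20:51 EGE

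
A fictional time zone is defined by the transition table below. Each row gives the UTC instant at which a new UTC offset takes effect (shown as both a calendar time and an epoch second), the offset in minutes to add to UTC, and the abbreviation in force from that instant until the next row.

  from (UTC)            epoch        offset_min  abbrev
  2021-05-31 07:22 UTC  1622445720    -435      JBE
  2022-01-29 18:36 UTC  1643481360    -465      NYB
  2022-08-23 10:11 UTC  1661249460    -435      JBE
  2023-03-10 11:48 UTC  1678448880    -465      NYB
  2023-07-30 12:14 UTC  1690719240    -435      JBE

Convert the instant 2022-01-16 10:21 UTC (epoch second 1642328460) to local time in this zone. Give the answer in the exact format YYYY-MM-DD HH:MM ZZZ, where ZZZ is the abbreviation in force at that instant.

Query: 2022-01-16 10:21 UTC
Rule 1/5 (JBE, -07:15): 2021-05-31 07:22 UTC ≤ query < 2022-01-29 18:36 UTC
10·60 + 21 - 435 = 186 min
186 = 0·1440 + 186; 186 = 3·60 + 6 → 03:06, same day
→ 2022-01-16 03:06 JBE

2022-01-16 03:06 JBE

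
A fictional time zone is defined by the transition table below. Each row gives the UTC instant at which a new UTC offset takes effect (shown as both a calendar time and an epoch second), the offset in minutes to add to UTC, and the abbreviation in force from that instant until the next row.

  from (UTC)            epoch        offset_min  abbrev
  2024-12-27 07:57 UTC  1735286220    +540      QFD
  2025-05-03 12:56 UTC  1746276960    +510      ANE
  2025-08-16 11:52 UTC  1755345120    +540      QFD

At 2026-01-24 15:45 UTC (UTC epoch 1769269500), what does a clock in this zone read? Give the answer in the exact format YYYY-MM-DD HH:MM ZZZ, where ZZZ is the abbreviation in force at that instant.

Query: 2026-01-24 15:45 UTC
Rule 3/3 (QFD, +09:00): 2025-08-16 11:52 UTC ≤ query < +∞
15·60 + 45 + 540 = 1485 min
1485 = 1·1440 + 45; 45 = 0·60 + 45 → 00:45, 2026-01-24 + 1 day = 2026-01-25
→ 2026-01-25 00:45 QFD

2026-01-25 00:45 QFD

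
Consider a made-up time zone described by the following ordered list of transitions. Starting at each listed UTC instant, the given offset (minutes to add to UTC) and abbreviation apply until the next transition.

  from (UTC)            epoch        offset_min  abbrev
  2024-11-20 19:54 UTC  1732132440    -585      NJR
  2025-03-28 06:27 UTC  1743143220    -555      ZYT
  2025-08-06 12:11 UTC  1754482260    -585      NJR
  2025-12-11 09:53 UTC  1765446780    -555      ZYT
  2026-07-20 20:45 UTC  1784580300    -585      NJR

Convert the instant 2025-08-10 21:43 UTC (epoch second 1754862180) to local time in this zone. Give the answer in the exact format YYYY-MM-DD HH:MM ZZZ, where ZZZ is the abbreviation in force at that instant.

Query: 2025-08-10 21:43 UTC
Rule 3/5 (NJR, -09:45): 2025-08-06 12:11 UTC ≤ query < 2025-12-11 09:53 UTC
21·60 + 43 - 585 = 718 min
718 = 0·1440 + 718; 718 = 11·60 + 58 → 11:58, same day
→ 2025-08-10 11:58 NJR

2025-08-10 11:58 NJR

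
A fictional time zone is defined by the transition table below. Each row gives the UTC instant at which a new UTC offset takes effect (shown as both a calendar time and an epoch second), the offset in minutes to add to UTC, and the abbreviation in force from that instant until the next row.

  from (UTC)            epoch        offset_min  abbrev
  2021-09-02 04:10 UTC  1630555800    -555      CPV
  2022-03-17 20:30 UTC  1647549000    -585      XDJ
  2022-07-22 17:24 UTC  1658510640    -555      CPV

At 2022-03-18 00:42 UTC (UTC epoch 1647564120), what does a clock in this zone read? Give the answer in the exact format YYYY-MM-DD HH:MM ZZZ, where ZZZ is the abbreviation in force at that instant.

Query: 2022-03-18 00:42 UTC
Rule 2/3 (XDJ, -09:45): 2022-03-17 20:30 UTC ≤ query < 2022-07-22 17:24 UTC
0·60 + 42 - 585 = -543 min
-543 = -1·1440 + 897; 897 = 14·60 + 57 → 14:57, 2022-03-18 - 1 day = 2022-03-17
→ 2022-03-17 14:57 XDJ

2022-03-17 14:57 XDJ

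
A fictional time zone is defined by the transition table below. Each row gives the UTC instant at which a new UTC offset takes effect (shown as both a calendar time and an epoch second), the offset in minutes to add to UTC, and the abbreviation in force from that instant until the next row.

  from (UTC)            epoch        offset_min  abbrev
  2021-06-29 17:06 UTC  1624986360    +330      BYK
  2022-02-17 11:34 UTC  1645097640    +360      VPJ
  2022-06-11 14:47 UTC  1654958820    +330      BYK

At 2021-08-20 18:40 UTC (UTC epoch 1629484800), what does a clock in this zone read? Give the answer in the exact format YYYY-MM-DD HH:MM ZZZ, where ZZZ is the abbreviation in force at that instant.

Query: 2021-08-20 18:40 UTC
Rule 1/3 (BYK, +05:30): 2021-06-29 17:06 UTC ≤ query < 2022-02-17 11:34 UTC
18·60 + 40 + 330 = 1450 min
1450 = 1·1440 + 10; 10 = 0·60 + 10 → 00:10, 2021-08-20 + 1 day = 2021-08-21
→ 2021-08-21 00:10 BYK

2021-08-21 00:10 BYK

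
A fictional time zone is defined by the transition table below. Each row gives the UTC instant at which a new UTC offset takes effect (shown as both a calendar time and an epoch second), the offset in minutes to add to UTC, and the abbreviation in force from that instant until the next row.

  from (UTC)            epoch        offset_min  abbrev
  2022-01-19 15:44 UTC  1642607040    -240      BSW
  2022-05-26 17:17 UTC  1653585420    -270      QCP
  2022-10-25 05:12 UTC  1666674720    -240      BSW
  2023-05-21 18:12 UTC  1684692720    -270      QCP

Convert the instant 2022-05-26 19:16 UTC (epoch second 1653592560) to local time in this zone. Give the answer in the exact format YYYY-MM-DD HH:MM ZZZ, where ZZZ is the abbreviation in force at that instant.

2022-05-26 14:46 QCP

Query: 2022-05-26 19:16 UTC
Rule 2/4 (QCP, -04:30): 2022-05-26 17:17 UTC ≤ query < 2022-10-25 05:12 UTC
19·60 + 16 - 270 = 886 min
886 = 0·1440 + 886; 886 = 14·60 + 46 → 14:46, same day
→ 2022-05-26 14:46 QCP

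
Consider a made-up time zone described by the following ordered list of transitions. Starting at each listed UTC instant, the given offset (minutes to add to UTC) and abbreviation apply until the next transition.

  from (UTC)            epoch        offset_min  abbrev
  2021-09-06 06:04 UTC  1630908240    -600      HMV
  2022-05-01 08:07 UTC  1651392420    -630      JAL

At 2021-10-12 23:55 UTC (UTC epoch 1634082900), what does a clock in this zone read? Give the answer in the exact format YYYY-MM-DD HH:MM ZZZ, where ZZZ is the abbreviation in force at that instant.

Query: 2021-10-12 23:55 UTC
Rule 1/2 (HMV, -10:00): 2021-09-06 06:04 UTC ≤ query < 2022-05-01 08:07 UTC
23·60 + 55 - 600 = 835 min
835 = 0·1440 + 835; 835 = 13·60 + 55 → 13:55, same day
→ 2021-10-12 13:55 HMV

2021-10-12 13:55 HMV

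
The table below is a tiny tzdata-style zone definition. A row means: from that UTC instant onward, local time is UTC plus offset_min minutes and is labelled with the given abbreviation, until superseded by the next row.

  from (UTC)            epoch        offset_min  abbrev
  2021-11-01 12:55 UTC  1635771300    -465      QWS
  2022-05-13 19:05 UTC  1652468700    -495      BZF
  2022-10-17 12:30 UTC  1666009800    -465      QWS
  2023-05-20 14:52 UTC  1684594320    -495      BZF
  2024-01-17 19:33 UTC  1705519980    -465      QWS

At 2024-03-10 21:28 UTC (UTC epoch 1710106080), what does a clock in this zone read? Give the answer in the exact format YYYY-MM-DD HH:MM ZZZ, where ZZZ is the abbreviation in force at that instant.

Query: 2024-03-10 21:28 UTC
Rule 5/5 (QWS, -07:45): 2024-01-17 19:33 UTC ≤ query < +∞
21·60 + 28 - 465 = 823 min
823 = 0·1440 + 823; 823 = 13·60 + 43 → 13:43, same day
→ 2024-03-10 13:43 QWS

2024-03-10 13:43 QWS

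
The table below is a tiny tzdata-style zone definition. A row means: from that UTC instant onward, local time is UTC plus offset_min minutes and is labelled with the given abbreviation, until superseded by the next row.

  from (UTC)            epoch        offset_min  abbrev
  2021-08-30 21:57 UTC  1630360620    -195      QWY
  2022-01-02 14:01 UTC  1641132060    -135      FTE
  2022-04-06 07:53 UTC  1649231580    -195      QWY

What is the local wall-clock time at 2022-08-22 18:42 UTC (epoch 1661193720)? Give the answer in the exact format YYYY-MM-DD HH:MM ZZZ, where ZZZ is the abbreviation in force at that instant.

Query: 2022-08-22 18:42 UTC
Rule 3/3 (QWY, -03:15): 2022-04-06 07:53 UTC ≤ query < +∞
18·60 + 42 - 195 = 927 min
927 = 0·1440 + 927; 927 = 15·60 + 27 → 15:27, same day
→ 2022-08-22 15:27 QWY

2022-08-22 15:27 QWY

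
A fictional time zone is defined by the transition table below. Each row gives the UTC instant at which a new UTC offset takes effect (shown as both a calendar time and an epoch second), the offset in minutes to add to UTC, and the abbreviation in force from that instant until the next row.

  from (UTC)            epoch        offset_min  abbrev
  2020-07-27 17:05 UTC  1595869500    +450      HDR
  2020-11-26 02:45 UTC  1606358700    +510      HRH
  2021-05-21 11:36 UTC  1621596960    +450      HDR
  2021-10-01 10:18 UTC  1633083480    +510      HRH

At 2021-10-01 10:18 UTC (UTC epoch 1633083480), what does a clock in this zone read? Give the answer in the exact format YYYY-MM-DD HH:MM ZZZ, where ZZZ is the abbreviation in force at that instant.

2021-10-01 18:48 HRH

Query: 2021-10-01 10:18 UTC
Rule 4/4 (HRH, +08:30): 2021-10-01 10:18 UTC ≤ query < +∞
10·60 + 18 + 510 = 1128 min
1128 = 0·1440 + 1128; 1128 = 18·60 + 48 → 18:48, same day
→ 2021-10-01 18:48 HRH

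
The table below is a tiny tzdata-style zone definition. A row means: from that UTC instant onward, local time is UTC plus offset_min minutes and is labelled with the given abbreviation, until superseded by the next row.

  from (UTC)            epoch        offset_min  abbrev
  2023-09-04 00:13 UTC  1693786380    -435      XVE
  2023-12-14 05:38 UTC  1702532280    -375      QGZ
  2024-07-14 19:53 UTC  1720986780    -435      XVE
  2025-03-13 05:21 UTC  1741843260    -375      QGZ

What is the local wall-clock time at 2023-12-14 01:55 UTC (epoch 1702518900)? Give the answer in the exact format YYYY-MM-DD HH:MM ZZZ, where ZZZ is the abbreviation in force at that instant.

2023-12-13 18:40 XVE

Query: 2023-12-14 01:55 UTC
Rule 1/4 (XVE, -07:15): 2023-09-04 00:13 UTC ≤ query < 2023-12-14 05:38 UTC
1·60 + 55 - 435 = -320 min
-320 = -1·1440 + 1120; 1120 = 18·60 + 40 → 18:40, 2023-12-14 - 1 day = 2023-12-13
→ 2023-12-13 18:40 XVE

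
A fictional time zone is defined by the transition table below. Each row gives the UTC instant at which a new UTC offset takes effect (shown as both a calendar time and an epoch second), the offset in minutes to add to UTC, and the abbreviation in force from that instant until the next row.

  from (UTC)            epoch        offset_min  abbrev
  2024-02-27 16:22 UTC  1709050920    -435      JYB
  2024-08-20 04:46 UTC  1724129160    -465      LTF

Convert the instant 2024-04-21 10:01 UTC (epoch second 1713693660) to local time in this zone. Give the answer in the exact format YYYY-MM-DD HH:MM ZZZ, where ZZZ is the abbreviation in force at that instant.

Query: 2024-04-21 10:01 UTC
Rule 1/2 (JYB, -07:15): 2024-02-27 16:22 UTC ≤ query < 2024-08-20 04:46 UTC
10·60 + 1 - 435 = 166 min
166 = 0·1440 + 166; 166 = 2·60 + 46 → 02:46, same day
→ 2024-04-21 02:46 JYB

2024-04-21 02:46 JYB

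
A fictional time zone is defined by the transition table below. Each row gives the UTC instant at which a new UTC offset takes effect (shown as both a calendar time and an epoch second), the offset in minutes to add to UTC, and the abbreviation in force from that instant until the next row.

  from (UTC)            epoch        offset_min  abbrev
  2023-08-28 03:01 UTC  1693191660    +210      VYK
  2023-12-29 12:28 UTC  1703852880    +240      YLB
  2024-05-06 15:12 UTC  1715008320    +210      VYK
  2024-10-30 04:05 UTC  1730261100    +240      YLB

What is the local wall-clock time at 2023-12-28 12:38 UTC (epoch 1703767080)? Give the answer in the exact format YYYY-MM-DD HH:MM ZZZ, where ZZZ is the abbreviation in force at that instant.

2023-12-28 16:08 VYK

Query: 2023-12-28 12:38 UTC
Rule 1/4 (VYK, +03:30): 2023-08-28 03:01 UTC ≤ query < 2023-12-29 12:28 UTC
12·60 + 38 + 210 = 968 min
968 = 0·1440 + 968; 968 = 16·60 + 8 → 16:08, same day
→ 2023-12-28 16:08 VYK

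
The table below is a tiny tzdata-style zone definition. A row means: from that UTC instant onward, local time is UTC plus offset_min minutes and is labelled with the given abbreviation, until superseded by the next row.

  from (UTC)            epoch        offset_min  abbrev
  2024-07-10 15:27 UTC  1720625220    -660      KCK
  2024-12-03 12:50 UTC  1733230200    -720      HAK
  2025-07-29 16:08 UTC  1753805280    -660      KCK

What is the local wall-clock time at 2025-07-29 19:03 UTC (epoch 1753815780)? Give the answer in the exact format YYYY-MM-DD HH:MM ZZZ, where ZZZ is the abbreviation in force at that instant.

Query: 2025-07-29 19:03 UTC
Rule 3/3 (KCK, -11:00): 2025-07-29 16:08 UTC ≤ query < +∞
19·60 + 3 - 660 = 483 min
483 = 0·1440 + 483; 483 = 8·60 + 3 → 08:03, same day
→ 2025-07-29 08:03 KCK

2025-07-29 08:03 KCK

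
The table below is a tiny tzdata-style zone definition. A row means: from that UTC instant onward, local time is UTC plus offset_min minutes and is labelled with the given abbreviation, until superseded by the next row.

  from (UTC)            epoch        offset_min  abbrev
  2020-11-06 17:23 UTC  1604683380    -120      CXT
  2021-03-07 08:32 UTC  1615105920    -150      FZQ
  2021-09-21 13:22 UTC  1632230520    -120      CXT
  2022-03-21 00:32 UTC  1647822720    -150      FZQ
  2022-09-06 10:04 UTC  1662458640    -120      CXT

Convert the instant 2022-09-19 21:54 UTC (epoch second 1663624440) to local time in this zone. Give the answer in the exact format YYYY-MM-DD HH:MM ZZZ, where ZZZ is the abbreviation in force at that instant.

2022-09-19 19:54 CXT

Query: 2022-09-19 21:54 UTC
Rule 5/5 (CXT, -02:00): 2022-09-06 10:04 UTC ≤ query < +∞
21·60 + 54 - 120 = 1194 min
1194 = 0·1440 + 1194; 1194 = 19·60 + 54 → 19:54, same day
→ 2022-09-19 19:54 CXT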